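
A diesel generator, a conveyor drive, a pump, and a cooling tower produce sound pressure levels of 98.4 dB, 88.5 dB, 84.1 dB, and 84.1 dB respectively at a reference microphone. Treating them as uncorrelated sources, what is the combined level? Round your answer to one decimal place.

Incoherent sources combine by intensity addition: L_total = 10·log₁₀(Σ 10^(L_i/10)).
Σ 10^(L/10) = 10^(98.4/10) + 10^(88.5/10) + 10^(84.1/10) + 10^(84.1/10) = 8.140e+09.
L_total = 10·log₁₀(8.140e+09) = 99.11 dB.

99.1 dB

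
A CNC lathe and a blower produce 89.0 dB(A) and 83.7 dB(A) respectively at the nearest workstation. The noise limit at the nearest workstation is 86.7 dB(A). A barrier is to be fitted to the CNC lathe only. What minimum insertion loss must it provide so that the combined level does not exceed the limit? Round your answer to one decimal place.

5.3 dB

The untreated sources together contribute 10^(83.7/10) = 2.344e+08, i.e. 83.70 dB(A).
The limit corresponds to 10^(86.7/10) = 4.677e+08; subtracting the fixed part leaves 2.333e+08 for the CNC lathe, i.e. 83.68 dB(A).
So the CNC lathe must be reduced from 89.0 to 83.68 dB(A): IL = 5.32 dB.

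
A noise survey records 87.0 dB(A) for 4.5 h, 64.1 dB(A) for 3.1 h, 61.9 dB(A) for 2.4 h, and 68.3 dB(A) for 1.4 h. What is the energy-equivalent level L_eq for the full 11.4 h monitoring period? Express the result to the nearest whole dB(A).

Weight each interval's intensity by its duration and average over T = 11.4 h:
Σ tᵢ·10^(Lᵢ/10) = 4.5·10^(87.0/10) + 3.1·10^(64.1/10) + 2.4·10^(61.9/10) + 1.4·10^(68.3/10) = 2.276e+09.
L_eq = 10·log₁₀(2.276e+09/11.4) = 83.00 dB(A).

83 dB(A)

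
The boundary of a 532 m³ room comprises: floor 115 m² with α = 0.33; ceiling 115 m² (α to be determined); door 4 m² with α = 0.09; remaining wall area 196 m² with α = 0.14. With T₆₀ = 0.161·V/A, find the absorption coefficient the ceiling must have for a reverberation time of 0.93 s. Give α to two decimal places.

A = 0.161·V/T₆₀ = 0.161·532/0.93 = 92.10 m² sabins.
Absorption from the other surfaces = 115·0.33 + 4·0.09 + 196·0.14 = 65.75 m², so the ceiling must supply 26.35 m² over 115 m².
α = 26.35/115 = 0.229.

0.23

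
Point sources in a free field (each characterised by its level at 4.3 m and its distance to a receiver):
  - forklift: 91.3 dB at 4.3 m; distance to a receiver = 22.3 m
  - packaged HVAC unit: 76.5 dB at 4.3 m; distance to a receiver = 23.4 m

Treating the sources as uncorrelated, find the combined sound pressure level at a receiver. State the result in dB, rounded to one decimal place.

77.1 dB

Propagate each source to the receiver with L = L_ref − 20·log₁₀(r/r_ref), then add intensities.
forklift: 91.3 − 20·log₁₀(22.3/4.3) = 91.3 − 14.30 = 77.00 dB.
packaged HVAC unit: 76.5 − 20·log₁₀(23.4/4.3) = 76.5 − 14.71 = 61.79 dB.
Σ 10^(L/10) = 5.166e+07 → L_total = 10·log₁₀(5.166e+07) = 77.13 dB.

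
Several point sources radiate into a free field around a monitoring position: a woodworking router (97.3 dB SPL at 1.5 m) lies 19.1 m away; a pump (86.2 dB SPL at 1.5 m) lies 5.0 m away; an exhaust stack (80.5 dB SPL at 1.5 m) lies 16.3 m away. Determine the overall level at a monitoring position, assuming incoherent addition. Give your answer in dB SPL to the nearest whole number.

79 dB SPL

Apply inverse-square spreading to bring every level to the receiver, then sum 10^(L/10).
woodworking router: 97.3 − 20·log₁₀(19.1/1.5) = 97.3 − 22.10 = 75.20 dB SPL.
pump: 86.2 − 20·log₁₀(5.0/1.5) = 86.2 − 10.46 = 75.74 dB SPL.
exhaust stack: 80.5 − 20·log₁₀(16.3/1.5) = 80.5 − 20.72 = 59.78 dB SPL.
Σ 10^(L/10) = 7.159e+07 → L_total = 10·log₁₀(7.159e+07) = 78.55 dB SPL.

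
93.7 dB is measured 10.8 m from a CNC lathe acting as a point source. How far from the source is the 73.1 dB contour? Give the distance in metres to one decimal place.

Point-source spreading drops the level by 20·log₁₀(r₂/r₁); inverting, r₂/r₁ = 10^(ΔL/20).
r₂ = 10.8·10^((93.7−73.1)/20) = 10.8·10^(20.6/20) = 115.72 m.

115.7 m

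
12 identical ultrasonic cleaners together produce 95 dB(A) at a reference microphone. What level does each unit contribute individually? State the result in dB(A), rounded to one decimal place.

84.2 dB(A)

For N identical incoherent sources L_total = L₁ + 10·log₁₀ N, so L₁ = 95 − 10·log₁₀(12) = 95 − 10.792.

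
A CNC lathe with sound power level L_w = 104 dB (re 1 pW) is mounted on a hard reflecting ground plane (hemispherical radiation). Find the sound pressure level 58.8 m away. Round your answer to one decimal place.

60.6 dB

The power spreads over a hemisphere of area 2π·r², so L_p = L_w − 10·log₁₀(2π·r²).
2π·r² = 2.172e+04 m², 10·log₁₀ of that is 43.369 dB.
L_p = 104 − 43.369 = 60.63 dB.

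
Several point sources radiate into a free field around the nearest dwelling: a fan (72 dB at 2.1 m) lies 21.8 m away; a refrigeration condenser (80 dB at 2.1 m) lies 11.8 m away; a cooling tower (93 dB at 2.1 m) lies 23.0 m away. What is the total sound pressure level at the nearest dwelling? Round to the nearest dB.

73 dB

Propagate each source to the receiver with L = L_ref − 20·log₁₀(r/r_ref), then add intensities.
fan: 72 − 20·log₁₀(21.8/2.1) = 72 − 20.32 = 51.68 dB.
refrigeration condenser: 80 − 20·log₁₀(11.8/2.1) = 80 − 14.99 = 65.01 dB.
cooling tower: 93 − 20·log₁₀(23.0/2.1) = 93 − 20.79 = 72.21 dB.
Σ 10^(L/10) = 1.995e+07 → L_total = 10·log₁₀(1.995e+07) = 73.00 dB.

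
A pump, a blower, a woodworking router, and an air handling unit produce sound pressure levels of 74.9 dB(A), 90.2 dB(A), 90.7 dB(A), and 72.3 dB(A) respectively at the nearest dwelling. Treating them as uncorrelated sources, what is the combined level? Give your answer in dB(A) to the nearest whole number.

Incoherent sources combine by intensity addition: L_total = 10·log₁₀(Σ 10^(L_i/10)).
Σ 10^(L/10) = 10^(74.9/10) + 10^(90.2/10) + 10^(90.7/10) + 10^(72.3/10) = 2.270e+09.
L_total = 10·log₁₀(2.270e+09) = 93.56 dB(A).

94 dB(A)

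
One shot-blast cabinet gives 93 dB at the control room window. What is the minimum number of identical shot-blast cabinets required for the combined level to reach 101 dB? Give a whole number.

7

N identical sources give L₁ + 10·log₁₀ N, so require 10·log₁₀ N ≥ 101 − 93 = 8.0 dB.
N ≥ 10^(8.0/10) = 6.310, so N = 7.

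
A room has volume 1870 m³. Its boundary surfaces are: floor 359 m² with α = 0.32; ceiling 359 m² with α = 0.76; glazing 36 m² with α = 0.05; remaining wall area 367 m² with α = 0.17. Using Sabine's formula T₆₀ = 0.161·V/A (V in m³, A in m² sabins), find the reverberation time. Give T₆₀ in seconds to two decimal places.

0.67 s

Summing Sᵢαᵢ: 359·0.32 + 359·0.76 + 36·0.05 + 367·0.17 = 451.91 m².
T₆₀ = 0.161·V/A = 0.161·1870/451.91 = 0.666 s.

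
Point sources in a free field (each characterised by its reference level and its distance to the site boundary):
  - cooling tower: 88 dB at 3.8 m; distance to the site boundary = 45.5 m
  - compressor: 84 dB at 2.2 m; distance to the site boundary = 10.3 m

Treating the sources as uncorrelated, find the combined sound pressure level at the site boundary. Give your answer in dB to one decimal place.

72.0 dB

Apply inverse-square spreading to bring every level to the receiver, then sum 10^(L/10).
cooling tower: 88 − 20·log₁₀(45.5/3.8) = 88 − 21.56 = 66.44 dB.
compressor: 84 − 20·log₁₀(10.3/2.2) = 84 − 13.41 = 70.59 dB.
Σ 10^(L/10) = 1.586e+07 → L_total = 10·log₁₀(1.586e+07) = 72.00 dB.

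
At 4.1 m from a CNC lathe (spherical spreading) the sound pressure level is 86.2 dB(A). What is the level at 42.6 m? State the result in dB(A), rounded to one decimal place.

65.9 dB(A)

For a point source, L₂ = L₁ − 20·log₁₀(r₂/r₁).
L₂ = 86.2 − 20·log₁₀(42.6/4.1) = 86.2 − 20.333 = 65.87 dB(A).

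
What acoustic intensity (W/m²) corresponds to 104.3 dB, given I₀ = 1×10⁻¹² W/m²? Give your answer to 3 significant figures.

0.0269 W/m²

L = 10·log₁₀(I/I₀) ⇒ I = I₀·10^(L/10) = 10⁻¹² × 10^10.43.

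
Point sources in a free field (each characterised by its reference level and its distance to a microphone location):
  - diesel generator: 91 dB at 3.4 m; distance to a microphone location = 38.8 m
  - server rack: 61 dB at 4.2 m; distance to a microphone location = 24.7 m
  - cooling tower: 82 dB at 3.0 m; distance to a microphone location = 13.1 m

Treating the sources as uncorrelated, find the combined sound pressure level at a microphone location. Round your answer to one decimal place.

Apply inverse-square spreading to bring every level to the receiver, then sum 10^(L/10).
diesel generator: 91 − 20·log₁₀(38.8/3.4) = 91 − 21.15 = 69.85 dB.
server rack: 61 − 20·log₁₀(24.7/4.2) = 61 − 15.39 = 45.61 dB.
cooling tower: 82 − 20·log₁₀(13.1/3.0) = 82 − 12.80 = 69.20 dB.
Σ 10^(L/10) = 1.802e+07 → L_total = 10·log₁₀(1.802e+07) = 72.56 dB.

72.6 dB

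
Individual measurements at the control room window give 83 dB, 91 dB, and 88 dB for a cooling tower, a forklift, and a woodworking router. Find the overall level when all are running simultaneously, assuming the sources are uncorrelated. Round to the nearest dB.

Incoherent sources combine by intensity addition: L_total = 10·log₁₀(Σ 10^(L_i/10)).
Σ 10^(L/10) = 10^(83/10) + 10^(91/10) + 10^(88/10) = 2.089e+09.
L_total = 10·log₁₀(2.089e+09) = 93.20 dB.

93 dB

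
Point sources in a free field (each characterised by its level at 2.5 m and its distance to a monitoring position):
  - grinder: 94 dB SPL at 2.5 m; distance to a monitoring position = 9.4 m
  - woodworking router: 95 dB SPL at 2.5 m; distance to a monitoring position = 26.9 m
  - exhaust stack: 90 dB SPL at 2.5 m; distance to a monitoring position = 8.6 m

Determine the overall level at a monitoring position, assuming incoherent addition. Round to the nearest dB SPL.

Propagate each source to the receiver with L = L_ref − 20·log₁₀(r/r_ref), then add intensities.
grinder: 94 − 20·log₁₀(9.4/2.5) = 94 − 11.50 = 82.50 dB SPL.
woodworking router: 95 − 20·log₁₀(26.9/2.5) = 95 − 20.64 = 74.36 dB SPL.
exhaust stack: 90 − 20·log₁₀(8.6/2.5) = 90 − 10.73 = 79.27 dB SPL.
Σ 10^(L/10) = 2.895e+08 → L_total = 10·log₁₀(2.895e+08) = 84.62 dB SPL.

85 dB SPL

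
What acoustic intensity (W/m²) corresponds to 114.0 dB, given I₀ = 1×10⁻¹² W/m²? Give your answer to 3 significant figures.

0.251 W/m²

I = I₀·10^(L/10) = 10⁻¹² × 10^(114.0/10) = 10^(-0.600).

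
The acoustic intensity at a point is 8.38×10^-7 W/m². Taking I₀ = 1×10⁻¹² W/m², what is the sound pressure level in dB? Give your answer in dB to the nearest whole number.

59 dB

L = 10·log₁₀(I/I₀) = 10·log₁₀(8.38×10^-7/10⁻¹²) = 10·log₁₀(8.38×10^5).
L = 10·(0.9232 + 5) = 59.23 dB.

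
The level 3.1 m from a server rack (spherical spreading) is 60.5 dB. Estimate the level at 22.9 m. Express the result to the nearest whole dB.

Point-source attenuation: ΔL = 20·log₁₀(r₂/r₁) = 20·log₁₀(22.9/3.1) = 17.369 dB.
L₂ = 60.5 − 20·log₁₀(22.9/3.1) = 60.5 − 17.369 = 43.13 dB.

43 dB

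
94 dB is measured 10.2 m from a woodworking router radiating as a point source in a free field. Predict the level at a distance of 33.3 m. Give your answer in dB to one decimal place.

83.7 dB

Point-source attenuation: ΔL = 20·log₁₀(r₂/r₁) = 20·log₁₀(33.3/10.2) = 10.277 dB.
L₂ = 94 − 20·log₁₀(33.3/10.2) = 94 − 10.277 = 83.72 dB.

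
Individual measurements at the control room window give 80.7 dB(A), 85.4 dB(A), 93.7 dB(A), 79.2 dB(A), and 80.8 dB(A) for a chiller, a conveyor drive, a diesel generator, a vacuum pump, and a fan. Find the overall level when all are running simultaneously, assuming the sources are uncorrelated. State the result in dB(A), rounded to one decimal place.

Incoherent sources combine by intensity addition: L_total = 10·log₁₀(Σ 10^(L_i/10)).
Σ 10^(L/10) = 10^(80.7/10) + 10^(85.4/10) + 10^(93.7/10) + 10^(79.2/10) + 10^(80.8/10) = 3.012e+09.
L_total = 10·log₁₀(3.012e+09) = 94.79 dB(A).

94.8 dB(A)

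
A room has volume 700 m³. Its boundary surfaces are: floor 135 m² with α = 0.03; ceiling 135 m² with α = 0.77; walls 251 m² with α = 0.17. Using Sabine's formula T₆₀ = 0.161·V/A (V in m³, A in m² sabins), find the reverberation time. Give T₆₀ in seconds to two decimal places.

0.75 s

A = Σ Sᵢαᵢ = 135·0.03 + 135·0.77 + 251·0.17 = 150.67 m².
T₆₀ = 0.161·V/A = 0.161·700/150.67 = 0.748 s.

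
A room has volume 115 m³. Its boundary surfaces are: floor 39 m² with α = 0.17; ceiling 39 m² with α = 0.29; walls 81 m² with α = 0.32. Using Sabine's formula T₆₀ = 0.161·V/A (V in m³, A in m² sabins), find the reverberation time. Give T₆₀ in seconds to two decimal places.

Summing Sᵢαᵢ: 39·0.17 + 39·0.29 + 81·0.32 = 43.86 m².
T₆₀ = 0.161·V/A = 0.161·115/43.86 = 0.422 s.

0.42 s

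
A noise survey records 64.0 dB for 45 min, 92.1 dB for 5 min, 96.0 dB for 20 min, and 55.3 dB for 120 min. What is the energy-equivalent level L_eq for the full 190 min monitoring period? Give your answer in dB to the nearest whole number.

L_eq = 10·log₁₀[(1/T)·Σ tᵢ·10^(Lᵢ/10)] with T = 190 min.
Σ tᵢ·10^(Lᵢ/10) = 45·10^(64.0/10) + 5·10^(92.1/10) + 20·10^(96.0/10) + 120·10^(55.3/10) = 8.788e+10.
L_eq = 10·log₁₀(8.788e+10/190) = 86.65 dB.

87 dB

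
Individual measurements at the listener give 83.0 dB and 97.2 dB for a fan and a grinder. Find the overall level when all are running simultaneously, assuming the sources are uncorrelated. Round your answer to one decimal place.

Incoherent sources combine by intensity addition: L_total = 10·log₁₀(Σ 10^(L_i/10)).
Σ 10^(L/10) = 10^(83.0/10) + 10^(97.2/10) = 5.448e+09.
L_total = 10·log₁₀(5.448e+09) = 97.36 dB.

97.4 dB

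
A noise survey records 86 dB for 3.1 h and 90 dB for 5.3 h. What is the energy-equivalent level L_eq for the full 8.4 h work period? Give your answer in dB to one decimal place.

The energy average is taken in the linear domain: L_eq = 10·log₁₀[(Σ tᵢ·10^(Lᵢ/10))/T], T = 8.4 h.
Σ tᵢ·10^(Lᵢ/10) = 3.1·10^(86/10) + 5.3·10^(90/10) = 6.534e+09.
L_eq = 10·log₁₀(6.534e+09/8.4) = 88.91 dB.

88.9 dB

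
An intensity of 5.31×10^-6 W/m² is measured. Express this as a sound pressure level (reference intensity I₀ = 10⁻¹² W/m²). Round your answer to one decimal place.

67.3 dB

Dividing by I₀ shifts the exponent by 12: I/I₀ = 5.31×10^6.
L = 10·(0.7251 + 6) = 67.25 dB.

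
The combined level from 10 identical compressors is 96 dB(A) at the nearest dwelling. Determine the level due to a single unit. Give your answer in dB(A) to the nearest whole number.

86 dB(A)

For N identical incoherent sources L_total = L₁ + 10·log₁₀ N, so L₁ = 96 − 10·log₁₀(10) = 96 − 10.000.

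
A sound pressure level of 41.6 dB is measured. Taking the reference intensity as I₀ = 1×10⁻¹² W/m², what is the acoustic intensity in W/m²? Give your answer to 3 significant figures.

L = 10·log₁₀(I/I₀) ⇒ I = I₀·10^(L/10) = 10⁻¹² × 10^4.16.

1.45e-08 W/m²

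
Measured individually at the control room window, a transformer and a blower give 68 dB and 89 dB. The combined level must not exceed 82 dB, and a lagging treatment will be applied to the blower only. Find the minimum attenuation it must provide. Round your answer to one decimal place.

Everything except the blower sums to 10^(68/10) = 6.310e+06 in linear terms, 68.00 dB.
The limit corresponds to 10^(82/10) = 1.585e+08; subtracting the fixed part leaves 1.522e+08 for the blower, i.e. 81.82 dB.
So the blower must be reduced from 89 to 81.82 dB: IL = 7.18 dB.

7.2 dB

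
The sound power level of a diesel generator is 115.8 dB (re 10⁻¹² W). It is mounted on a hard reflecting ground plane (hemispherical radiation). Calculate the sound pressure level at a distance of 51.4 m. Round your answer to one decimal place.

L_p = L_w − 10·log₁₀(2π·r²) with r = 51.4 m.
2π·r² = 1.66e+04 m², 10·log₁₀ of that is 42.201 dB.
L_p = 115.8 − 42.201 = 73.60 dB.

73.6 dB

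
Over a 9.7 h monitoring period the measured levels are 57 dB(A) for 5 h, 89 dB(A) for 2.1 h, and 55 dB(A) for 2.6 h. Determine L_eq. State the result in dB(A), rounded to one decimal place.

82.4 dB(A)

Weight each interval's intensity by its duration and average over T = 9.7 h:
Σ tᵢ·10^(Lᵢ/10) = 5·10^(57/10) + 2.1·10^(89/10) + 2.6·10^(55/10) = 1.671e+09.
L_eq = 10·log₁₀(1.671e+09/9.7) = 82.36 dB(A).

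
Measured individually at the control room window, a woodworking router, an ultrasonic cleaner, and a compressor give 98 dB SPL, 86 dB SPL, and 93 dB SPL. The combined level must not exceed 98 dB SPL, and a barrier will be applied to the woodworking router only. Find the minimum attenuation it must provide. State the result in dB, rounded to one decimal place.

Fixed contribution from the other sources: Σ 10^(L/10) = 10^(86/10) + 10^(93/10) = 2.393e+09 (93.79 dB SPL).
The limit corresponds to 10^(98/10) = 6.310e+09; subtracting the fixed part leaves 3.916e+09 for the woodworking router, i.e. 95.93 dB SPL.
Required insertion loss = 98 − 95.93 = 2.07 dB.

2.1 dB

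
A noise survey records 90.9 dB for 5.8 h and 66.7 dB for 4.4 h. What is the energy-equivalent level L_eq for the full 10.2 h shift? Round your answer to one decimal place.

The energy average is taken in the linear domain: L_eq = 10·log₁₀[(Σ tᵢ·10^(Lᵢ/10))/T], T = 10.2 h.
Σ tᵢ·10^(Lᵢ/10) = 5.8·10^(90.9/10) + 4.4·10^(66.7/10) = 7.156e+09.
L_eq = 10·log₁₀(7.156e+09/10.2) = 88.46 dB.

88.5 dB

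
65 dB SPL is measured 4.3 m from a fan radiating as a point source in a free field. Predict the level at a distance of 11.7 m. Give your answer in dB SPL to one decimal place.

Point-source attenuation: ΔL = 20·log₁₀(r₂/r₁) = 20·log₁₀(11.7/4.3) = 8.694 dB.
L₂ = 65 − 20·log₁₀(11.7/4.3) = 65 − 8.694 = 56.31 dB SPL.

56.3 dB SPL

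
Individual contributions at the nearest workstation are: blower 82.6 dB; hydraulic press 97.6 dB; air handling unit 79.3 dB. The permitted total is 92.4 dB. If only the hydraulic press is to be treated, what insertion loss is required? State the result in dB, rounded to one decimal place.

The untreated sources together contribute 10^(82.6/10) + 10^(79.3/10) = 2.671e+08, i.e. 84.27 dB.
To meet 92.4 dB overall, the treated hydraulic press may contribute at most 10^(92.4/10) − 2.671e+08 = 1.471e+09, i.e. 91.68 dB.
Required insertion loss = 97.6 − 91.68 = 5.92 dB.

5.9 dB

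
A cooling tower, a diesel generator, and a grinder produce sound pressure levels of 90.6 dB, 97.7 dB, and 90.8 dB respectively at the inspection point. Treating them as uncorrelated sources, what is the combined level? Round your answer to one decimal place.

99.2 dB

Incoherent sources combine by intensity addition: L_total = 10·log₁₀(Σ 10^(L_i/10)).
Σ 10^(L/10) = 10^(90.6/10) + 10^(97.7/10) + 10^(90.8/10) = 8.239e+09.
L_total = 10·log₁₀(8.239e+09) = 99.16 dB.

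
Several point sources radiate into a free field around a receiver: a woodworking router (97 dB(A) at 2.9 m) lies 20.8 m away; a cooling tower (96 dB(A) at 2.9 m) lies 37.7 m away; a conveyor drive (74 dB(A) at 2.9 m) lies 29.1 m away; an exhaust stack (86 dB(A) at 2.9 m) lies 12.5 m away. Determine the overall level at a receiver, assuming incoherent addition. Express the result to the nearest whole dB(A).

Apply inverse-square spreading to bring every level to the receiver, then sum 10^(L/10).
woodworking router: 97 − 20·log₁₀(20.8/2.9) = 97 − 17.11 = 79.89 dB(A).
cooling tower: 96 − 20·log₁₀(37.7/2.9) = 96 − 22.28 = 73.72 dB(A).
conveyor drive: 74 − 20·log₁₀(29.1/2.9) = 74 − 20.03 = 53.97 dB(A).
exhaust stack: 86 − 20·log₁₀(12.5/2.9) = 86 − 12.69 = 73.31 dB(A).
Σ 10^(L/10) = 1.427e+08 → L_total = 10·log₁₀(1.427e+08) = 81.54 dB(A).

82 dB(A)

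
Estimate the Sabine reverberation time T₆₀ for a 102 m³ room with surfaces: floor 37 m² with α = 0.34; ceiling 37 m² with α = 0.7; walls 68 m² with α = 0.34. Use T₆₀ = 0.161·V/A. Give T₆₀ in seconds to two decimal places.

Summing Sᵢαᵢ: 37·0.34 + 37·0.7 + 68·0.34 = 61.60 m².
T₆₀ = 0.161·V/A = 0.161·102/61.60 = 0.267 s.

0.27 s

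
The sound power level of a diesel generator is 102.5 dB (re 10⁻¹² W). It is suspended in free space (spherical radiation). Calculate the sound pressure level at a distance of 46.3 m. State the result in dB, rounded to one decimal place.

Free-field spherical radiation: L_p = L_w − 10·log₁₀(4π·r²), r = 46.3 m.
4π·r² = 2.694e+04 m², 10·log₁₀ of that is 44.304 dB.
L_p = 102.5 − 44.304 = 58.20 dB.

58.2 dB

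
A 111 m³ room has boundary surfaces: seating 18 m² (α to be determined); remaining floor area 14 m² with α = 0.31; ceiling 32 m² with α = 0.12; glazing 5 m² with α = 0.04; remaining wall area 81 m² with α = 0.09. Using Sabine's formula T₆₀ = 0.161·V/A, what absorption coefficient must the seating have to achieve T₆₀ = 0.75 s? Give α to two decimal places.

A = 0.161·V/T₆₀ = 0.161·111/0.75 = 23.83 m² sabins.
Absorption from the other surfaces = 14·0.31 + 32·0.12 + 5·0.04 + 81·0.09 = 15.67 m², so the seating must supply 8.16 m² over 18 m².
α = 8.16/18 = 0.453.

0.45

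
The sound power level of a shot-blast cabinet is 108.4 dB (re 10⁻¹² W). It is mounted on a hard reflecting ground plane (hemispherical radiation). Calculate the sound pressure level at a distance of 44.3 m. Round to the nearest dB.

Free-field hemispherical radiation: L_p = L_w − 10·log₁₀(2π·r²), r = 44.3 m.
2π·r² = 1.233e+04 m², 10·log₁₀ of that is 40.910 dB.
L_p = 108.4 − 40.910 = 67.49 dB.

67 dB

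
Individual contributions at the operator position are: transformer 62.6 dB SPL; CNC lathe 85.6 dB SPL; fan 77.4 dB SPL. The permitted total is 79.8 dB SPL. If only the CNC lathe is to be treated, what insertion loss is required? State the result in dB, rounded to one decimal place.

The untreated sources together contribute 10^(62.6/10) + 10^(77.4/10) = 5.677e+07, i.e. 77.54 dB SPL.
To meet 79.8 dB SPL overall, the treated CNC lathe may contribute at most 10^(79.8/10) − 5.677e+07 = 3.873e+07, i.e. 75.88 dB SPL.
Required insertion loss = 85.6 − 75.88 = 9.72 dB.

9.7 dB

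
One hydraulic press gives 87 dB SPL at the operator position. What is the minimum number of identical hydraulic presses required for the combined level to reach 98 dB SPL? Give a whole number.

The shortfall is 98 − 87 = 11.0 dB, and N units add 10·log₁₀ N, so need 10·log₁₀ N ≥ 11.0.
N ≥ 10^(11.0/10) = 12.589, so N = 13.

13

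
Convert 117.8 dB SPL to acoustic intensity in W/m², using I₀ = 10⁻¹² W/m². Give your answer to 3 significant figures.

0.603 W/m²

I/I₀ = 10^(117.8/10) = 6.026e+11, so I = 6.026e+11 × 10⁻¹² W/m².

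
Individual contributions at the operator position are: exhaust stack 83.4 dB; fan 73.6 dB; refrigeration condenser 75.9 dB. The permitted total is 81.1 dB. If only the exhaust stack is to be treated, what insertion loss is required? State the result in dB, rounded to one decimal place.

Fixed contribution from the other sources: Σ 10^(L/10) = 10^(73.6/10) + 10^(75.9/10) = 6.181e+07 (77.91 dB).
To meet 81.1 dB overall, the treated exhaust stack may contribute at most 10^(81.1/10) − 6.181e+07 = 6.701e+07, i.e. 78.26 dB.
Required insertion loss = 83.4 − 78.26 = 5.14 dB.

5.1 dB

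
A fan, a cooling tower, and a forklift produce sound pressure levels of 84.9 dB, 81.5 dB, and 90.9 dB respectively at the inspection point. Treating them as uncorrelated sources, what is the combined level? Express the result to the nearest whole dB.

For uncorrelated sources the intensities add, so convert each level to linear form, sum, and take 10·log₁₀ of the total.
Σ 10^(L/10) = 10^(84.9/10) + 10^(81.5/10) + 10^(90.9/10) = 1.681e+09.
L_total = 10·log₁₀(1.681e+09) = 92.25 dB.

92 dB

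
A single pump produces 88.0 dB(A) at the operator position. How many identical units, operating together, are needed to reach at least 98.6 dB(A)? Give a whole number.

12

N identical sources give L₁ + 10·log₁₀ N, so require 10·log₁₀ N ≥ 98.6 − 88.0 = 10.6 dB.
N ≥ 10^(10.6/10) = 11.482, so N = 12.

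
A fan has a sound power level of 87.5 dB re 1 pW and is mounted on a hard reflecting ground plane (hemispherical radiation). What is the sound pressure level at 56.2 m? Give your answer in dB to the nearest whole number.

45 dB

L_p = L_w − 10·log₁₀(2π·r²) with r = 56.2 m.
2π·r² = 1.985e+04 m², 10·log₁₀ of that is 42.977 dB.
L_p = 87.5 − 42.977 = 44.52 dB.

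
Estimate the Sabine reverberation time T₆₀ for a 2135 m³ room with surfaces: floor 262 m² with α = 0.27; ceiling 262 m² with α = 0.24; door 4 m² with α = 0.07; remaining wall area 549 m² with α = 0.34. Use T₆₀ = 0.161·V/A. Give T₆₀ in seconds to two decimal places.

Summing Sᵢαᵢ: 262·0.27 + 262·0.24 + 4·0.07 + 549·0.34 = 320.56 m².
T₆₀ = 0.161 × 2135 / 320.56 = 1.072 s.

1.07 s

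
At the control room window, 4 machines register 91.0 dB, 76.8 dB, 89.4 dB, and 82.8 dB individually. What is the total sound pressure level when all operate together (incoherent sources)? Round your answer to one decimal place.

For uncorrelated sources the intensities add, so convert each level to linear form, sum, and take 10·log₁₀ of the total.
Σ 10^(L/10) = 10^(91.0/10) + 10^(76.8/10) + 10^(89.4/10) + 10^(82.8/10) = 2.368e+09.
L_total = 10·log₁₀(2.368e+09) = 93.74 dB.

93.7 dB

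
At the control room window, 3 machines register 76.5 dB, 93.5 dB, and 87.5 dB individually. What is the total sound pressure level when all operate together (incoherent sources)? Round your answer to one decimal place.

94.5 dB

Incoherent sources combine by intensity addition: L_total = 10·log₁₀(Σ 10^(L_i/10)).
Σ 10^(L/10) = 10^(76.5/10) + 10^(93.5/10) + 10^(87.5/10) = 2.846e+09.
L_total = 10·log₁₀(2.846e+09) = 94.54 dB.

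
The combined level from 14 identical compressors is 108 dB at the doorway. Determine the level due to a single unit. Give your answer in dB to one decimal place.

For N identical incoherent sources L_total = L₁ + 10·log₁₀ N, so L₁ = 108 − 10·log₁₀(14) = 108 − 11.461.

96.5 dB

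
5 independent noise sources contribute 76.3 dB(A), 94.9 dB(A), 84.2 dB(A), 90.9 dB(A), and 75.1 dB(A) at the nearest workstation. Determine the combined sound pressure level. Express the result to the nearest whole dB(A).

97 dB(A)

Incoherent sources combine by intensity addition: L_total = 10·log₁₀(Σ 10^(L_i/10)).
Σ 10^(L/10) = 10^(76.3/10) + 10^(94.9/10) + 10^(84.2/10) + 10^(90.9/10) + 10^(75.1/10) = 4.659e+09.
L_total = 10·log₁₀(4.659e+09) = 96.68 dB(A).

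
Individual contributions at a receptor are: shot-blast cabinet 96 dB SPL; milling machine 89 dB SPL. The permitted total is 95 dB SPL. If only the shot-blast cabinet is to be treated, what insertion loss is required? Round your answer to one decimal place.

The untreated sources together contribute 10^(89/10) = 7.943e+08, i.e. 89.00 dB SPL.
The limit corresponds to 10^(95/10) = 3.162e+09; subtracting the fixed part leaves 2.368e+09 for the shot-blast cabinet, i.e. 93.74 dB SPL.
So the shot-blast cabinet must be reduced from 96 to 93.74 dB SPL: IL = 2.26 dB.

2.3 dB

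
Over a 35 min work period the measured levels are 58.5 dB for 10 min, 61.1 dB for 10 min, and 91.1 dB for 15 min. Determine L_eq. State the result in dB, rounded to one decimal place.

The energy average is taken in the linear domain: L_eq = 10·log₁₀[(Σ tᵢ·10^(Lᵢ/10))/T], T = 35 min.
Σ tᵢ·10^(Lᵢ/10) = 10·10^(58.5/10) + 10·10^(61.1/10) + 15·10^(91.1/10) = 1.934e+10.
L_eq = 10·log₁₀(1.934e+10/35) = 87.42 dB.

87.4 dB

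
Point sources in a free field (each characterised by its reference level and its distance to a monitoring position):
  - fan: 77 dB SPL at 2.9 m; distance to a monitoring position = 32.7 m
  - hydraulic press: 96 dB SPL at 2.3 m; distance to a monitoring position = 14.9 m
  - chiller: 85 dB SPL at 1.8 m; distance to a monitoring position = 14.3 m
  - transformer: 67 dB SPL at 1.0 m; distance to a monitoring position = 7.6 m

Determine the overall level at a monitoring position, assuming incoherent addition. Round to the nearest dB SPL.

Apply inverse-square spreading to bring every level to the receiver, then sum 10^(L/10).
fan: 77 − 20·log₁₀(32.7/2.9) = 77 − 21.04 = 55.96 dB SPL.
hydraulic press: 96 − 20·log₁₀(14.9/2.3) = 96 − 16.23 = 79.77 dB SPL.
chiller: 85 − 20·log₁₀(14.3/1.8) = 85 − 18.00 = 67.00 dB SPL.
transformer: 67 − 20·log₁₀(7.6/1.0) = 67 − 17.62 = 49.38 dB SPL.
Σ 10^(L/10) = 1.004e+08 → L_total = 10·log₁₀(1.004e+08) = 80.02 dB SPL.

80 dB SPL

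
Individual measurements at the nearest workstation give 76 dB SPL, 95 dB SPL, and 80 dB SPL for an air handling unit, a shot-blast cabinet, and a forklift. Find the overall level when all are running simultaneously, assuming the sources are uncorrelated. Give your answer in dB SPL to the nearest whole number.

95 dB SPL

For uncorrelated sources the intensities add, so convert each level to linear form, sum, and take 10·log₁₀ of the total.
Σ 10^(L/10) = 10^(76/10) + 10^(95/10) + 10^(80/10) = 3.302e+09.
L_total = 10·log₁₀(3.302e+09) = 95.19 dB SPL.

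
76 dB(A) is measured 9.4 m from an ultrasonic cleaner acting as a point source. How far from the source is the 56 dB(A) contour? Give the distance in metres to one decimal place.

94.0 m

Point-source spreading drops the level by 20·log₁₀(r₂/r₁); inverting, r₂/r₁ = 10^(ΔL/20).
r₂ = 9.4·10^((76−56)/20) = 9.4·10^(20.0/20) = 94.00 m.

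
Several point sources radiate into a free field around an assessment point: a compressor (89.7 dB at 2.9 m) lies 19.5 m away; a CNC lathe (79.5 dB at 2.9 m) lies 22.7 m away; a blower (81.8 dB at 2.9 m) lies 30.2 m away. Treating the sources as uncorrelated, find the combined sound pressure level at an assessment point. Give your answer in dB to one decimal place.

73.7 dB

First find each source's level at the receiver (point-source: −20·log₁₀(r/r_ref)), then combine on an intensity basis.
compressor: 89.7 − 20·log₁₀(19.5/2.9) = 89.7 − 16.55 = 73.15 dB.
CNC lathe: 79.5 − 20·log₁₀(22.7/2.9) = 79.5 − 17.87 = 61.63 dB.
blower: 81.8 − 20·log₁₀(30.2/2.9) = 81.8 − 20.35 = 61.45 dB.
Σ 10^(L/10) = 2.349e+07 → L_total = 10·log₁₀(2.349e+07) = 73.71 dB.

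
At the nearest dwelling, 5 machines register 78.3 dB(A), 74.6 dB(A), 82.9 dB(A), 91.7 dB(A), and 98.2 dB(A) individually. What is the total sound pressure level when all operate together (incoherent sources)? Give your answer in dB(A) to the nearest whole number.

For uncorrelated sources the intensities add, so convert each level to linear form, sum, and take 10·log₁₀ of the total.
Σ 10^(L/10) = 10^(78.3/10) + 10^(74.6/10) + 10^(82.9/10) + 10^(91.7/10) + 10^(98.2/10) = 8.377e+09.
L_total = 10·log₁₀(8.377e+09) = 99.23 dB(A).

99 dB(A)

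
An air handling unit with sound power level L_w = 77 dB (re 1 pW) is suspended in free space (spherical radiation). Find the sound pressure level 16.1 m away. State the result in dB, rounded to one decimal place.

41.9 dB

L_p = L_w − 10·log₁₀(4π·r²) with r = 16.1 m.
4π·r² = 3257 m², 10·log₁₀ of that is 35.129 dB.
L_p = 77 − 35.129 = 41.87 dB.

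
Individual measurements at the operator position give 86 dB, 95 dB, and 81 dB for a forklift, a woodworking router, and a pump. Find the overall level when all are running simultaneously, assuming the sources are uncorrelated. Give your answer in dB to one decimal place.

95.7 dB

For uncorrelated sources the intensities add, so convert each level to linear form, sum, and take 10·log₁₀ of the total.
Σ 10^(L/10) = 10^(86/10) + 10^(95/10) + 10^(81/10) = 3.686e+09.
L_total = 10·log₁₀(3.686e+09) = 95.67 dB.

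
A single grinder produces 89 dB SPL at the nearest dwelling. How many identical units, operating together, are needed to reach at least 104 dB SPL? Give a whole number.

32

Need L₁ + 10·log₁₀ N ≥ 104, i.e. log₁₀ N ≥ 1.50.
N ≥ 10^(15.0/10) = 31.623, so N = 32.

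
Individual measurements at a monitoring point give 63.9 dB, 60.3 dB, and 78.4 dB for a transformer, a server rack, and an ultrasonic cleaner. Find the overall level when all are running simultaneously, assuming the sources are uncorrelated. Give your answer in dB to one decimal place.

78.6 dB

For uncorrelated sources the intensities add, so convert each level to linear form, sum, and take 10·log₁₀ of the total.
Σ 10^(L/10) = 10^(63.9/10) + 10^(60.3/10) + 10^(78.4/10) = 7.271e+07.
L_total = 10·log₁₀(7.271e+07) = 78.62 dB.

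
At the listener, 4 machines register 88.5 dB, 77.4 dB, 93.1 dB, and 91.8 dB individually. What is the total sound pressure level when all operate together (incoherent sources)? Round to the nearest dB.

96 dB

For uncorrelated sources the intensities add, so convert each level to linear form, sum, and take 10·log₁₀ of the total.
Σ 10^(L/10) = 10^(88.5/10) + 10^(77.4/10) + 10^(93.1/10) + 10^(91.8/10) = 4.318e+09.
L_total = 10·log₁₀(4.318e+09) = 96.35 dB.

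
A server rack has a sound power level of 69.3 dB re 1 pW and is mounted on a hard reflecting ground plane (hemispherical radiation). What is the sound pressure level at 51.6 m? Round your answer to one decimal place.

The power spreads over a hemisphere of area 2π·r², so L_p = L_w − 10·log₁₀(2π·r²).
2π·r² = 1.673e+04 m², 10·log₁₀ of that is 42.235 dB.
L_p = 69.3 − 42.235 = 27.07 dB.

27.1 dB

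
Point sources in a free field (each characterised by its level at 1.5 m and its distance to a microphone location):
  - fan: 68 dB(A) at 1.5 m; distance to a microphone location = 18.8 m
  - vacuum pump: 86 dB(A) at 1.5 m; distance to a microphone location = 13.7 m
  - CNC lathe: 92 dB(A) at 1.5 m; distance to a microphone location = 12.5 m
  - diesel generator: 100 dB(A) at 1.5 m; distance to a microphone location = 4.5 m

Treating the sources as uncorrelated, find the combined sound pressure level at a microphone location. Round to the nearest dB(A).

First find each source's level at the receiver (point-source: −20·log₁₀(r/r_ref)), then combine on an intensity basis.
fan: 68 − 20·log₁₀(18.8/1.5) = 68 − 21.96 = 46.04 dB(A).
vacuum pump: 86 − 20·log₁₀(13.7/1.5) = 86 − 19.21 = 66.79 dB(A).
CNC lathe: 92 − 20·log₁₀(12.5/1.5) = 92 − 18.42 = 73.58 dB(A).
diesel generator: 100 − 20·log₁₀(4.5/1.5) = 100 − 9.54 = 90.46 dB(A).
Σ 10^(L/10) = 1.139e+09 → L_total = 10·log₁₀(1.139e+09) = 90.56 dB(A).

91 dB(A)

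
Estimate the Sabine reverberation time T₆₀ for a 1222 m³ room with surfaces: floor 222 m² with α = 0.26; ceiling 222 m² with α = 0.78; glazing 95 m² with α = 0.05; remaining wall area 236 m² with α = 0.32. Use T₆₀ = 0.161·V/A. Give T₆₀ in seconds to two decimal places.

Summing Sᵢαᵢ: 222·0.26 + 222·0.78 + 95·0.05 + 236·0.32 = 311.15 m².
T₆₀ = 0.161·V/A = 0.161·1222/311.15 = 0.632 s.

0.63 s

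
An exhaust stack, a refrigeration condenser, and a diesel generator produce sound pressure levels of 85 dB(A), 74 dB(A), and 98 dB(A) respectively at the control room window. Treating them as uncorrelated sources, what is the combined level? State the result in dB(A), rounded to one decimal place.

98.2 dB(A)

For uncorrelated sources the intensities add, so convert each level to linear form, sum, and take 10·log₁₀ of the total.
Σ 10^(L/10) = 10^(85/10) + 10^(74/10) + 10^(98/10) = 6.651e+09.
L_total = 10·log₁₀(6.651e+09) = 98.23 dB(A).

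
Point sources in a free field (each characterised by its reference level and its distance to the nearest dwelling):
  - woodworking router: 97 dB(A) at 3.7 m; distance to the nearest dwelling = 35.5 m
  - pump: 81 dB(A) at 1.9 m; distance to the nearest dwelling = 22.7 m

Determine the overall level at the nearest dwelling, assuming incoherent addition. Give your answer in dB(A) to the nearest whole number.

Apply inverse-square spreading to bring every level to the receiver, then sum 10^(L/10).
woodworking router: 97 − 20·log₁₀(35.5/3.7) = 97 − 19.64 = 77.36 dB(A).
pump: 81 − 20·log₁₀(22.7/1.9) = 81 − 21.55 = 59.45 dB(A).
Σ 10^(L/10) = 5.533e+07 → L_total = 10·log₁₀(5.533e+07) = 77.43 dB(A).

77 dB(A)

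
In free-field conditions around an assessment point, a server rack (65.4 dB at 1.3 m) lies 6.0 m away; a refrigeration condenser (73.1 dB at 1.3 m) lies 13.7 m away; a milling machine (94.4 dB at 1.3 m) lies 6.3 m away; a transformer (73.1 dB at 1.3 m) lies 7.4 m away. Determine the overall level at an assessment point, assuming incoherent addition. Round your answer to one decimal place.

80.7 dB

Apply inverse-square spreading to bring every level to the receiver, then sum 10^(L/10).
server rack: 65.4 − 20·log₁₀(6.0/1.3) = 65.4 − 13.28 = 52.12 dB.
refrigeration condenser: 73.1 − 20·log₁₀(13.7/1.3) = 73.1 − 20.46 = 52.64 dB.
milling machine: 94.4 − 20·log₁₀(6.3/1.3) = 94.4 − 13.71 = 80.69 dB.
transformer: 73.1 − 20·log₁₀(7.4/1.3) = 73.1 − 15.11 = 57.99 dB.
Σ 10^(L/10) = 1.183e+08 → L_total = 10·log₁₀(1.183e+08) = 80.73 dB.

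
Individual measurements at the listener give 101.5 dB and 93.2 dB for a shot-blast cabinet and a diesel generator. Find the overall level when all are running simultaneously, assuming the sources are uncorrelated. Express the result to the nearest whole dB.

Incoherent sources combine by intensity addition: L_total = 10·log₁₀(Σ 10^(L_i/10)).
Σ 10^(L/10) = 10^(101.5/10) + 10^(93.2/10) = 1.621e+10.
L_total = 10·log₁₀(1.621e+10) = 102.10 dB.

102 dB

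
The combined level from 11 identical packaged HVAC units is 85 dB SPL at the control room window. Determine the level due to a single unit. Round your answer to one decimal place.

74.6 dB SPL

Dividing the total intensity by 11 lowers the level by 10·log₁₀ 11 = 10.414 dB: L₁ = 85 − 10.414.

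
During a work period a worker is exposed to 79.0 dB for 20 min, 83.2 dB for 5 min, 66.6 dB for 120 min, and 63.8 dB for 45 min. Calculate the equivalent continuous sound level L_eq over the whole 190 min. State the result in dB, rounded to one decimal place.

72.4 dB

The energy average is taken in the linear domain: L_eq = 10·log₁₀[(Σ tᵢ·10^(Lᵢ/10))/T], T = 190 min.
Σ tᵢ·10^(Lᵢ/10) = 20·10^(79.0/10) + 5·10^(83.2/10) + 120·10^(66.6/10) + 45·10^(63.8/10) = 3.290e+09.
L_eq = 10·log₁₀(3.290e+09/190) = 72.38 dB.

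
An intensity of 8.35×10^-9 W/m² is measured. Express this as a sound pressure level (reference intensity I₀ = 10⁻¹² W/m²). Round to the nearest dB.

39 dB

L = 10·log₁₀(I/I₀) = 10·log₁₀(8.35×10^-9/10⁻¹²) = 10·log₁₀(8.35×10^3).
L = 10·(0.9217 + 3) = 39.22 dB.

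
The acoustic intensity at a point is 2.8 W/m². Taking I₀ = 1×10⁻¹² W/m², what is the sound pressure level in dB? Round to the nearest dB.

I/I₀ = 2.8/10⁻¹² = 2.8×10^12, and L = 10·log₁₀(I/I₀).
L = 10·(0.4472 + 12) = 124.47 dB.

124 dB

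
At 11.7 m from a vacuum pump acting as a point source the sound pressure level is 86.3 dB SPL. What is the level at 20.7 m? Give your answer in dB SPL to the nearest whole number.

81 dB SPL

For a point source, L₂ = L₁ − 20·log₁₀(r₂/r₁).
L₂ = 86.3 − 20·log₁₀(20.7/11.7) = 86.3 − 4.956 = 81.34 dB SPL.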